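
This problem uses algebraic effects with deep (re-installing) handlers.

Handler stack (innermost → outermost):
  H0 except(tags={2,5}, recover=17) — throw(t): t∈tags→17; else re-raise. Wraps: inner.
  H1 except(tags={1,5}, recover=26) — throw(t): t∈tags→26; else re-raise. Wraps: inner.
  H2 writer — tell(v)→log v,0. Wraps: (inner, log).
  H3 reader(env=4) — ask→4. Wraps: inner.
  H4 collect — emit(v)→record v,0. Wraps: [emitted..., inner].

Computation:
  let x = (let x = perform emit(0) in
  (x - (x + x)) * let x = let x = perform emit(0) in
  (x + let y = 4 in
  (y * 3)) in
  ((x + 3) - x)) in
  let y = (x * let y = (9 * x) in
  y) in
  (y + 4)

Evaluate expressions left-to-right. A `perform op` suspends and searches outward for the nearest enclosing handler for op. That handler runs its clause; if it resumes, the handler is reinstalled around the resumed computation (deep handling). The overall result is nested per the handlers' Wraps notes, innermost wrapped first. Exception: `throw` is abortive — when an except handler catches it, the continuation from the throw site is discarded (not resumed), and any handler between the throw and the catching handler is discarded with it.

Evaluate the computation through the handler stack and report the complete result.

Answer: [0, 0, (4, ())]

Evaluation trace:
emit(0) @ H4 ⇒ out+=0
emit(0) @ H4 ⇒ out+=0
H0 returns 4
H1 returns 4
H2 returns (4, ())
H3 returns (4, ())
H4 returns [0, 0, (4, ())]
= [0, 0, (4, ())]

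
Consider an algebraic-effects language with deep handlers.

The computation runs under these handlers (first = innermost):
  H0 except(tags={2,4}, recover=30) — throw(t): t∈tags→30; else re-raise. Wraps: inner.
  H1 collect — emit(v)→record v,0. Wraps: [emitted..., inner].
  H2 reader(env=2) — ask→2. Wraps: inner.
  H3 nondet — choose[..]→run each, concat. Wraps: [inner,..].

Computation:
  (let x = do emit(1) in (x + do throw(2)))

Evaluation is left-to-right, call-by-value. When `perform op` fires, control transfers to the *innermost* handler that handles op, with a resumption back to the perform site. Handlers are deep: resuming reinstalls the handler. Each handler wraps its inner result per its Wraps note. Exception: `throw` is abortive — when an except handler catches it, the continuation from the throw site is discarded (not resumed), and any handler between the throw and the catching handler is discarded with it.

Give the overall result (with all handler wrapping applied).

Working:
emit(1) @ H1 ⇒ out+=1
throw(2) @ H0 caught ⇒ 30
H1 returns [1, 30]
H2 returns [1, 30]
H3 returns [[1, 30]]
= [[1, 30]]

Answer: [[1, 30]]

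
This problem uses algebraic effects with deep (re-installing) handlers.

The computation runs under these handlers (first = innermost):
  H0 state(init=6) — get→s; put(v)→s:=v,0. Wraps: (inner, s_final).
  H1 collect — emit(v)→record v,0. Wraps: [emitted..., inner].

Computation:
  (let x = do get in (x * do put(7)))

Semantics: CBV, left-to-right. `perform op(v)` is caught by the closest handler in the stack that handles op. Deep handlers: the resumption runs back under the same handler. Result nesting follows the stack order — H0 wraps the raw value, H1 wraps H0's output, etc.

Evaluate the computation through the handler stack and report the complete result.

Step-by-step:
get @ H0 ⇒ 6
put(7) @ H0 ⇒ s:=7
H0 returns (0, 7)
H1 returns [(0, 7)]
= [(0, 7)]

Answer: [(0, 7)]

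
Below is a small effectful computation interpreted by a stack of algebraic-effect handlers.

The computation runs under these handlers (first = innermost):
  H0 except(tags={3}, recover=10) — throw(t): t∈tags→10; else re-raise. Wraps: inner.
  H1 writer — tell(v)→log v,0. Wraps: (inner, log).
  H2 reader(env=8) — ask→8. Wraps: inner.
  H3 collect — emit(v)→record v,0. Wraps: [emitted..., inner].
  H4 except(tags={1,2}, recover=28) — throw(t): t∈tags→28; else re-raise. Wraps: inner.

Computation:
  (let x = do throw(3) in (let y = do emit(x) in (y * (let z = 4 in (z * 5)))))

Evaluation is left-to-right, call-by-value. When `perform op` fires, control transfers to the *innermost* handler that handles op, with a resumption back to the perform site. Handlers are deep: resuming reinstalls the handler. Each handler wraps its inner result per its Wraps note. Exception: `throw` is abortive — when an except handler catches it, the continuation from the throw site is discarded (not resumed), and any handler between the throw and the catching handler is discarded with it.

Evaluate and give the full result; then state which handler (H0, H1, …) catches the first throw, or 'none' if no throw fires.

Answer: [(10, ())] ; first throw caught by: H0

Evaluation trace:
throw(3) @ H0 caught ⇒ 10
H1 returns (10, ())
H2 returns (10, ())
H3 returns [(10, ())]
H4 returns [(10, ())]
= [(10, ())]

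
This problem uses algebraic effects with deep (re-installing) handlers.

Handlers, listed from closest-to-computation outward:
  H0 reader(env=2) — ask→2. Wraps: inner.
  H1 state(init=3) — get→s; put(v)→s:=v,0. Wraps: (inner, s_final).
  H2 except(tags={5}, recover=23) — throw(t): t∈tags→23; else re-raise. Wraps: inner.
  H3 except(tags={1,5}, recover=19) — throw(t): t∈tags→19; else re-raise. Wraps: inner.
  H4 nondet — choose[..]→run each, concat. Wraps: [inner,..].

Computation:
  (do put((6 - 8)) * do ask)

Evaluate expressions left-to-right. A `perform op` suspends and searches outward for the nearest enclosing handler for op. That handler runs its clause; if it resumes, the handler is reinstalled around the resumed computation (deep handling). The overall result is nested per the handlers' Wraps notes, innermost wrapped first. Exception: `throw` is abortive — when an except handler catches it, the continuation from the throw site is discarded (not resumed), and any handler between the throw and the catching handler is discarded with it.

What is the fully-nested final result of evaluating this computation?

Evaluation trace:
put(-2) @ H1 ⇒ s:=-2
ask @ H0 ⇒ 2
H0 returns 0
H1 returns (0, -2)
H2 returns (0, -2)
H3 returns (0, -2)
H4 returns [(0, -2)]
= [(0, -2)]

Answer: [(0, -2)]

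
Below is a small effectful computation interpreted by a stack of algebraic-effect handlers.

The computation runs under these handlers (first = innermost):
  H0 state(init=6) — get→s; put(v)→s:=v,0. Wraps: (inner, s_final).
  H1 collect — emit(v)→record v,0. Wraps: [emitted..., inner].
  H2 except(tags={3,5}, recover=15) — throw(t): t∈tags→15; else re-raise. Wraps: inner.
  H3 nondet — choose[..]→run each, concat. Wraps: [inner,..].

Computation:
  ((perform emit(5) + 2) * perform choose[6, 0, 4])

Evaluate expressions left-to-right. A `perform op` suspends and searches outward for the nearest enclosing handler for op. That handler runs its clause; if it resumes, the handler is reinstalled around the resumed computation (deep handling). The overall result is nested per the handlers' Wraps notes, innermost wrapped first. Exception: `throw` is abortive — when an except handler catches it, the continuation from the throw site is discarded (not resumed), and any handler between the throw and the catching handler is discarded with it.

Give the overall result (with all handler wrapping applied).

Evaluation trace:
emit(5) @ H1 ⇒ out+=5
choose[6, 0, 4] @ H3
  branch[0] choose=6:
    H0 returns (12, 6)
    H1 returns [5, (12, 6)]
    H2 returns [5, (12, 6)]
    H3 returns [[5, (12, 6)]]
  branch[1] choose=0:
    H0 returns (0, 6)
    H1 returns [5, (0, 6)]
    H2 returns [5, (0, 6)]
    H3 returns [[5, (0, 6)]]
  branch[2] choose=4:
    H0 returns (8, 6)
    H1 returns [5, (8, 6)]
    H2 returns [5, (8, 6)]
    H3 returns [[5, (8, 6)]]
= [[5, (12, 6)], [5, (0, 6)], [5, (8, 6)]]

Answer: [[5, (12, 6)], [5, (0, 6)], [5, (8, 6)]]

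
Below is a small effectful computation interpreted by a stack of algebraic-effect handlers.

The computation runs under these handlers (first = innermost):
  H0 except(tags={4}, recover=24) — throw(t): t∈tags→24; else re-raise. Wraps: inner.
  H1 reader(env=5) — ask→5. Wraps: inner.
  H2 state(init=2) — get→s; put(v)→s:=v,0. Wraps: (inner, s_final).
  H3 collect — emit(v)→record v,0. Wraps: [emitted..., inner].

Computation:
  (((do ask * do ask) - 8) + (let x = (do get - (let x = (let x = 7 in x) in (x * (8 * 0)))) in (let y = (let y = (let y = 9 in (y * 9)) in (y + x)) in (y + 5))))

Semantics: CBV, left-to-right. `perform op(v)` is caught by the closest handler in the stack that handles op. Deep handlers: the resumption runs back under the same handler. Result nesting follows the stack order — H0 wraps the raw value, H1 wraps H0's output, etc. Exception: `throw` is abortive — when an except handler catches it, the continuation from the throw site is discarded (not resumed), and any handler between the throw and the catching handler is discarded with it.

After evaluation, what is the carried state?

Answer: 2

Evaluation trace:
ask @ H1 ⇒ 5
ask @ H1 ⇒ 5
get @ H2 ⇒ 2
H0 returns 105
H1 returns 105
H2 returns (105, 2)
H3 returns [(105, 2)]
= [(105, 2)]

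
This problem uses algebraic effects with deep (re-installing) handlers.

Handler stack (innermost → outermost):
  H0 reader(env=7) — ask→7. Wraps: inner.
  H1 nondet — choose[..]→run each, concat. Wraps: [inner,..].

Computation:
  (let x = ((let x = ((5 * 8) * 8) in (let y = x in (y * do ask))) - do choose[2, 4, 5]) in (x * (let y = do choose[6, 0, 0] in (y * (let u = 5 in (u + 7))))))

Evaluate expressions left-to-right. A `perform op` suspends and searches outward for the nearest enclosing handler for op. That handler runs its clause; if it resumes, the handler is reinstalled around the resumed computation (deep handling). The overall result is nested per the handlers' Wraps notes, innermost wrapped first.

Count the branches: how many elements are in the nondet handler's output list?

Evaluation trace:
ask @ H0 ⇒ 7
choose[2, 4, 5] @ H1
  branch[0] choose=2:
    choose[6, 0, 0] @ H1
      branch[0] choose=6:
        H0 returns 161136
        H1 returns [161136]
      branch[1] choose=0:
        H0 returns 0
        H1 returns [0]
      branch[2] choose=0:
        H0 returns 0
        H1 returns [0]
  branch[1] choose=4:
    choose[6, 0, 0] @ H1
      branch[0] choose=6:
        H0 returns 160992
        H1 returns [160992]
      branch[1] choose=0:
        H0 returns 0
        H1 returns [0]
      branch[2] choose=0:
        H0 returns 0
        H1 returns [0]
  branch[2] choose=5:
    choose[6, 0, 0] @ H1
      branch[0] choose=6:
        H0 returns 160920
        H1 returns [160920]
      branch[1] choose=0:
        H0 returns 0
        H1 returns [0]
      branch[2] choose=0:
        H0 returns 0
        H1 returns [0]
= [161136, 0, 0, 160992, 0, 0, 160920, 0, 0]

Answer: 9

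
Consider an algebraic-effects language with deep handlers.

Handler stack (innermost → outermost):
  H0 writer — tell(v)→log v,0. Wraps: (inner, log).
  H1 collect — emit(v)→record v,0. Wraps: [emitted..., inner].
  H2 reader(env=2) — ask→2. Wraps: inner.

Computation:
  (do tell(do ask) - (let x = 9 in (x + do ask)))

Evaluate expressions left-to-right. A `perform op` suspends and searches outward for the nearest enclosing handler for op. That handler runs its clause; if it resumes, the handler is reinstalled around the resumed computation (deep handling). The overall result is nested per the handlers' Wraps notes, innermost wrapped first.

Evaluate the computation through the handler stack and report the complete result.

Answer: [(-11, (2))]

Evaluation trace:
ask @ H2 ⇒ 2
tell(2) @ H0 ⇒ log+=2
ask @ H2 ⇒ 2
H0 returns (-11, (2))
H1 returns [(-11, (2))]
H2 returns [(-11, (2))]
= [(-11, (2))]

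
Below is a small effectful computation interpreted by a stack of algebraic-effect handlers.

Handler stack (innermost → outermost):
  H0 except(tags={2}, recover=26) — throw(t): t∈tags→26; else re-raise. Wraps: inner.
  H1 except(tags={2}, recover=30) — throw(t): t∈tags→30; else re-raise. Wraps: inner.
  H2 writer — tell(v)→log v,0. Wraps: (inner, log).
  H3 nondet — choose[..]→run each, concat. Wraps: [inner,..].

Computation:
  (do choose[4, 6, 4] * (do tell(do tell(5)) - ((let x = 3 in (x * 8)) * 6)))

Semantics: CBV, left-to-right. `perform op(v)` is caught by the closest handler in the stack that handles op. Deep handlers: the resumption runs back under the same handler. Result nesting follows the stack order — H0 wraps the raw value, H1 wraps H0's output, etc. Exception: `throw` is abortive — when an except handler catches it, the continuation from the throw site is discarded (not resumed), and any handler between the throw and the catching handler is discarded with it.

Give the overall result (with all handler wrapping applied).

Evaluation trace:
choose[4, 6, 4] @ H3
  branch[0] choose=4:
    tell(5) @ H2 ⇒ log+=5
    tell(0) @ H2 ⇒ log+=0
    H0 returns -576
    H1 returns -576
    H2 returns (-576, (5, 0))
    H3 returns [(-576, (5, 0))]
  branch[1] choose=6:
    tell(5) @ H2 ⇒ log+=5
    tell(0) @ H2 ⇒ log+=0
    H0 returns -864
    H1 returns -864
    H2 returns (-864, (5, 0))
    H3 returns [(-864, (5, 0))]
  branch[2] choose=4:
    tell(5) @ H2 ⇒ log+=5
    tell(0) @ H2 ⇒ log+=0
    H0 returns -576
    H1 returns -576
    H2 returns (-576, (5, 0))
    H3 returns [(-576, (5, 0))]
= [(-576, (5, 0)), (-864, (5, 0)), (-576, (5, 0))]

Answer: [(-576, (5, 0)), (-864, (5, 0)), (-576, (5, 0))]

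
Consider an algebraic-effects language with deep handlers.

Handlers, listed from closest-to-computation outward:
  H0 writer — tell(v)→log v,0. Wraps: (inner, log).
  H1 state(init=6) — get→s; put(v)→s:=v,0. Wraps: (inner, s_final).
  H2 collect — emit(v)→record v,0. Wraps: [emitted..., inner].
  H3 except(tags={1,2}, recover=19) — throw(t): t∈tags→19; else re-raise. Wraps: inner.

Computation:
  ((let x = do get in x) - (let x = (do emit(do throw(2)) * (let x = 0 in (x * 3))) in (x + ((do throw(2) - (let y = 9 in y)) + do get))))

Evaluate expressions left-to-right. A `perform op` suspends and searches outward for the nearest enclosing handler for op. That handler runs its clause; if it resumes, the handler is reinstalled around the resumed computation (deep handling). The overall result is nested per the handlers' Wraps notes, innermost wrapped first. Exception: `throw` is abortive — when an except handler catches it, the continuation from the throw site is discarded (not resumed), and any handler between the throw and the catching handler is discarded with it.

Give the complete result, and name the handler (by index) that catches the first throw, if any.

Step-by-step:
get @ H1 ⇒ 6
throw(2) @ H3 caught ⇒ 19
= 19

Answer: 19 ; first throw caught by: H3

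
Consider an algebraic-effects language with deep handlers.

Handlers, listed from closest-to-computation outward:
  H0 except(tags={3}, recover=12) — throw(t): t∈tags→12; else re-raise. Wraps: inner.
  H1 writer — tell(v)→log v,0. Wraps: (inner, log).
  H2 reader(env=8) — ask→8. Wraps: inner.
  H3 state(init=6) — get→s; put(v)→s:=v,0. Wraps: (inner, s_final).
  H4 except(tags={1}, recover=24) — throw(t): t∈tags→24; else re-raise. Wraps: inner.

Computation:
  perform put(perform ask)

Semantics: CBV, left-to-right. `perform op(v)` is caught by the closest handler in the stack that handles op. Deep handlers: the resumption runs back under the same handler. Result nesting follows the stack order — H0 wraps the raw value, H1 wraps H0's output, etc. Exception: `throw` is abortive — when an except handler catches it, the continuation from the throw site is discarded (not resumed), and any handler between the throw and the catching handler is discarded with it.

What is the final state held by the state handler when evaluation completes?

Step-by-step:
ask @ H2 ⇒ 8
put(8) @ H3 ⇒ s:=8
H0 returns 0
H1 returns (0, ())
H2 returns (0, ())
H3 returns ((0, ()), 8)
H4 returns ((0, ()), 8)
= ((0, ()), 8)

Answer: 8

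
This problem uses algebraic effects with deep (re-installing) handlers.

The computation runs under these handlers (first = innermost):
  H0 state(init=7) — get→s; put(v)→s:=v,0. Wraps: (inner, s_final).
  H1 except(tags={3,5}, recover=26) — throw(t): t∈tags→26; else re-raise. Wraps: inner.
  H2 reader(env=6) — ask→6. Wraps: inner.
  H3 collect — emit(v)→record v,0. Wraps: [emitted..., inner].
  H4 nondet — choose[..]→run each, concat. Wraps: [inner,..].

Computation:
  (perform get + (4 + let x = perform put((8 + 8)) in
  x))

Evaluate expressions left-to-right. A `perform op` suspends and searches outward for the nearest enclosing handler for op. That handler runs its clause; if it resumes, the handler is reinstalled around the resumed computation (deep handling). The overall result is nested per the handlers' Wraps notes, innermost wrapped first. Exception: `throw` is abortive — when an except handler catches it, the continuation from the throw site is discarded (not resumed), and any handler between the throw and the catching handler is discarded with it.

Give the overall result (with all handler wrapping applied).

Answer: [[(11, 16)]]

Evaluation trace:
get @ H0 ⇒ 7
put(16) @ H0 ⇒ s:=16
H0 returns (11, 16)
H1 returns (11, 16)
H2 returns (11, 16)
H3 returns [(11, 16)]
H4 returns [[(11, 16)]]
= [[(11, 16)]]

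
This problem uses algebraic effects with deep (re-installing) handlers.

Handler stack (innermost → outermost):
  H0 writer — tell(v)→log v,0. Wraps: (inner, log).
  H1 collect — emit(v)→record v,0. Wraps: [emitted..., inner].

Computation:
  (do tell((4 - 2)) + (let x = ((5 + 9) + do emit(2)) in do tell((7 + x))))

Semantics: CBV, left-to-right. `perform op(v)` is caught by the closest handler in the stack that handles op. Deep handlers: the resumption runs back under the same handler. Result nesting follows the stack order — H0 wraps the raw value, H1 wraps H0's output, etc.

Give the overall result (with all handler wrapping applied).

Answer: [2, (0, (2, 21))]

Working:
tell(2) @ H0 ⇒ log+=2
emit(2) @ H1 ⇒ out+=2
tell(21) @ H0 ⇒ log+=21
H0 returns (0, (2, 21))
H1 returns [2, (0, (2, 21))]
= [2, (0, (2, 21))]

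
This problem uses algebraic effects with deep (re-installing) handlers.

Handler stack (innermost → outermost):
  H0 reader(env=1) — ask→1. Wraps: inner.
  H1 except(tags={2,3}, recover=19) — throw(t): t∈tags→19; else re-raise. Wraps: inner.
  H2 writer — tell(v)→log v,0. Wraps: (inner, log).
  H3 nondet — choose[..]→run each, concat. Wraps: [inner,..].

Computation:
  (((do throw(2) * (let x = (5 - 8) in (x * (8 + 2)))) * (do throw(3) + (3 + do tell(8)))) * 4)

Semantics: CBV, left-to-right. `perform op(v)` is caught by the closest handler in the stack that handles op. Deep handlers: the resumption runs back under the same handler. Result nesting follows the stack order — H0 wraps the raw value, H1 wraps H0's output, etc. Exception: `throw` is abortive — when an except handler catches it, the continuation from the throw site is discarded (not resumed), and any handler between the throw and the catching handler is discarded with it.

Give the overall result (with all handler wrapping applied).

Answer: [(19, ())]

Working:
throw(2) @ H1 caught ⇒ 19
H2 returns (19, ())
H3 returns [(19, ())]
= [(19, ())]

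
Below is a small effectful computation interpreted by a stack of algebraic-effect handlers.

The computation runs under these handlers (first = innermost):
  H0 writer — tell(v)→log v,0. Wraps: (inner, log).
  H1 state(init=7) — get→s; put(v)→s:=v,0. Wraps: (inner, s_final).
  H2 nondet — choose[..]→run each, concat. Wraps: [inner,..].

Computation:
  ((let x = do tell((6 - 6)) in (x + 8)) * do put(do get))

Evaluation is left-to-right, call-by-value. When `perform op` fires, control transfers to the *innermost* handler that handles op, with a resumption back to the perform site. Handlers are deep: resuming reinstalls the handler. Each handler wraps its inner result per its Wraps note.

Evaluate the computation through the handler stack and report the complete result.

Answer: [((0, (0)), 7)]

Working:
tell(0) @ H0 ⇒ log+=0
get @ H1 ⇒ 7
put(7) @ H1 ⇒ s:=7
H0 returns (0, (0))
H1 returns ((0, (0)), 7)
H2 returns [((0, (0)), 7)]
= [((0, (0)), 7)]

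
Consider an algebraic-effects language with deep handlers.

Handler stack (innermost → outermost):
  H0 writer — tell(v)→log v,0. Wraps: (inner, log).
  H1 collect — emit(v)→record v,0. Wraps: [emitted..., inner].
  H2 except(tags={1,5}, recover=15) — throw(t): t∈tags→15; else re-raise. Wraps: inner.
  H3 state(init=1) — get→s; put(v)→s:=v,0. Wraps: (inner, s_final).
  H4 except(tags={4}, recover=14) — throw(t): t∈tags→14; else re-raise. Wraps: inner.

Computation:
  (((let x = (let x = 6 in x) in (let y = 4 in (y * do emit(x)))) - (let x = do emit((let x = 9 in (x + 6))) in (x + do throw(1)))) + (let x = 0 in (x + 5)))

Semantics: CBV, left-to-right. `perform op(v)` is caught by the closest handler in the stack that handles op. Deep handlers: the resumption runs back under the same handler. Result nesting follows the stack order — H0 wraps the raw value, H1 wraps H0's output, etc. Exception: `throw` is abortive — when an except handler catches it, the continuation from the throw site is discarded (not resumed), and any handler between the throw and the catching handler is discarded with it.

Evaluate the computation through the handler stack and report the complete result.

Answer: (15, 1)

Step-by-step:
emit(6) @ H1 ⇒ out+=6
emit(15) @ H1 ⇒ out+=15
throw(1) @ H2 caught ⇒ 15
H3 returns (15, 1)
H4 returns (15, 1)
= (15, 1)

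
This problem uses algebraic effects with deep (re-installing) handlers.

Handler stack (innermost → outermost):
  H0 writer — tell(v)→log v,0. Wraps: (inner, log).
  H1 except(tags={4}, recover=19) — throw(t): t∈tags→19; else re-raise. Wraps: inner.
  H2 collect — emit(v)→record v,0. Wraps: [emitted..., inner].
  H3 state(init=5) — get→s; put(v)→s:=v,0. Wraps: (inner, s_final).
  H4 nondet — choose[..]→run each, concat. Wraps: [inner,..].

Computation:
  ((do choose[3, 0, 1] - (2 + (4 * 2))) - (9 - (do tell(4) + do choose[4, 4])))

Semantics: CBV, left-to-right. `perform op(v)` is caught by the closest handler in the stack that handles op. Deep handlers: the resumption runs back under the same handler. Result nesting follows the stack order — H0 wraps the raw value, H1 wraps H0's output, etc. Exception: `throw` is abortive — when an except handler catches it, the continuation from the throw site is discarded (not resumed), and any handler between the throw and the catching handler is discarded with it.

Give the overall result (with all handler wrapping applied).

Evaluation trace:
choose[3, 0, 1] @ H4
  branch[0] choose=3:
    tell(4) @ H0 ⇒ log+=4
    choose[4, 4] @ H4
      branch[0] choose=4:
        H0 returns (-12, (4))
        H1 returns (-12, (4))
        H2 returns [(-12, (4))]
        H3 returns ([(-12, (4))], 5)
        H4 returns [([(-12, (4))], 5)]
      branch[1] choose=4:
        H0 returns (-12, (4))
        H1 returns (-12, (4))
        H2 returns [(-12, (4))]
        H3 returns ([(-12, (4))], 5)
        H4 returns [([(-12, (4))], 5)]
  branch[1] choose=0:
    tell(4) @ H0 ⇒ log+=4
    choose[4, 4] @ H4
      branch[0] choose=4:
        H0 returns (-15, (4))
        H1 returns (-15, (4))
        H2 returns [(-15, (4))]
        H3 returns ([(-15, (4))], 5)
        H4 returns [([(-15, (4))], 5)]
      branch[1] choose=4:
        H0 returns (-15, (4))
        H1 returns (-15, (4))
        H2 returns [(-15, (4))]
        H3 returns ([(-15, (4))], 5)
        H4 returns [([(-15, (4))], 5)]
  branch[2] choose=1:
    tell(4) @ H0 ⇒ log+=4
    choose[4, 4] @ H4
      branch[0] choose=4:
        H0 returns (-14, (4))
        H1 returns (-14, (4))
        H2 returns [(-14, (4))]
        H3 returns ([(-14, (4))], 5)
        H4 returns [([(-14, (4))], 5)]
      branch[1] choose=4:
        H0 returns (-14, (4))
        H1 returns (-14, (4))
        H2 returns [(-14, (4))]
        H3 returns ([(-14, (4))], 5)
        H4 returns [([(-14, (4))], 5)]
= [([(-12, (4))], 5), ([(-12, (4))], 5), ([(-15, (4))], 5), ([(-15, (4))], 5), ([(-14, (4))], 5), ([(-14, (4))], 5)]

Answer: [([(-12, (4))], 5), ([(-12, (4))], 5), ([(-15, (4))], 5), ([(-15, (4))], 5), ([(-14, (4))], 5), ([(-14, (4))], 5)]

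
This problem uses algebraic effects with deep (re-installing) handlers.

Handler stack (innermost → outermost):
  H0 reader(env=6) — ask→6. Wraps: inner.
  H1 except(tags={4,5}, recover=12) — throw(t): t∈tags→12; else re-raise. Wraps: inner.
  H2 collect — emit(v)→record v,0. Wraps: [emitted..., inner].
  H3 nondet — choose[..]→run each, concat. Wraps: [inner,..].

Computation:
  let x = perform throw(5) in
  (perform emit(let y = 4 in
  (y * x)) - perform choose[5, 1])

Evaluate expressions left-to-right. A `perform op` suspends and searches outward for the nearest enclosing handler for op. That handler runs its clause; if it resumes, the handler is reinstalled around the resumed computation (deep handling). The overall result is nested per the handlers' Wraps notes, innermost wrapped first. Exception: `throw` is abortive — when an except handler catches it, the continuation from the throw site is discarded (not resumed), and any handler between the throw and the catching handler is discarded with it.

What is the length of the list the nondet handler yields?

Answer: 1

Evaluation trace:
throw(5) @ H1 caught ⇒ 12
H2 returns [12]
H3 returns [[12]]
= [[12]]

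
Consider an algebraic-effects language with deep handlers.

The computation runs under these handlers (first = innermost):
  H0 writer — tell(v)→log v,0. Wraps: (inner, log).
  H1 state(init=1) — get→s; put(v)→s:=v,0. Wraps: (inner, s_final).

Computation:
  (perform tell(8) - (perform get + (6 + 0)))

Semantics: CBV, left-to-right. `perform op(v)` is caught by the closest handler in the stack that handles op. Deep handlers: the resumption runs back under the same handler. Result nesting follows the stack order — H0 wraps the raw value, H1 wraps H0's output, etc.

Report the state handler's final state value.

Step-by-step:
tell(8) @ H0 ⇒ log+=8
get @ H1 ⇒ 1
H0 returns (-7, (8))
H1 returns ((-7, (8)), 1)
= ((-7, (8)), 1)

Answer: 1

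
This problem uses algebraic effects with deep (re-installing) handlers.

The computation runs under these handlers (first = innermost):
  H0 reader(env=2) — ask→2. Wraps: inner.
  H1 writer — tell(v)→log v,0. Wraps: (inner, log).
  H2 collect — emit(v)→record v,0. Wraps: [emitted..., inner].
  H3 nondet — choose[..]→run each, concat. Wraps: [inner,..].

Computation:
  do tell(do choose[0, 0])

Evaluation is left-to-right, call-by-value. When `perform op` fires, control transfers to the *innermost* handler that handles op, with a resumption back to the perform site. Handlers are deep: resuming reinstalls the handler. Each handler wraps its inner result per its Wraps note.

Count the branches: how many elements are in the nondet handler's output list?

Working:
choose[0, 0] @ H3
  branch[0] choose=0:
    tell(0) @ H1 ⇒ log+=0
    H0 returns 0
    H1 returns (0, (0))
    H2 returns [(0, (0))]
    H3 returns [[(0, (0))]]
  branch[1] choose=0:
    tell(0) @ H1 ⇒ log+=0
    H0 returns 0
    H1 returns (0, (0))
    H2 returns [(0, (0))]
    H3 returns [[(0, (0))]]
= [[(0, (0))], [(0, (0))]]

Answer: 2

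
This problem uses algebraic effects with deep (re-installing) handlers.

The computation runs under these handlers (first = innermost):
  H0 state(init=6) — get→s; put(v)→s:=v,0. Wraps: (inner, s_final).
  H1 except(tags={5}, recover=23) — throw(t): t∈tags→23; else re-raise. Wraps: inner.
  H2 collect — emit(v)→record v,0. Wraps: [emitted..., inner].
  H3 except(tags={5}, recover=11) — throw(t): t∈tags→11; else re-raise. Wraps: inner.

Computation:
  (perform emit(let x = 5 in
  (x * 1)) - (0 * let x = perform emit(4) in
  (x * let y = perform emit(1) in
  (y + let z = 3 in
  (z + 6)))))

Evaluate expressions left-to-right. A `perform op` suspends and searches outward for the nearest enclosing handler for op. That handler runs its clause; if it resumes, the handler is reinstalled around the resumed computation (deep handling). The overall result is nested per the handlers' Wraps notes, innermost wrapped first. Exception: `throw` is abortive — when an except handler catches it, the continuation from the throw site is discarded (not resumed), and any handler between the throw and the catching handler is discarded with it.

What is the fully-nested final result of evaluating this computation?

Evaluation trace:
emit(5) @ H2 ⇒ out+=5
emit(4) @ H2 ⇒ out+=4
emit(1) @ H2 ⇒ out+=1
H0 returns (0, 6)
H1 returns (0, 6)
H2 returns [5, 4, 1, (0, 6)]
H3 returns [5, 4, 1, (0, 6)]
= [5, 4, 1, (0, 6)]

Answer: [5, 4, 1, (0, 6)]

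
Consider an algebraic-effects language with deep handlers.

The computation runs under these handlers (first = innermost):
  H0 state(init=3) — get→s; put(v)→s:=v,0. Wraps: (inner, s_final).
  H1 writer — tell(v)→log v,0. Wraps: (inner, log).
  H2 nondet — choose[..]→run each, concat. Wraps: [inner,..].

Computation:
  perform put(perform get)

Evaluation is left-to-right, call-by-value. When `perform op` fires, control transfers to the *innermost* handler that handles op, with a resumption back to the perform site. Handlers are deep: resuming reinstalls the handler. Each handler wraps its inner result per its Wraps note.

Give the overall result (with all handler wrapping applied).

Working:
get @ H0 ⇒ 3
put(3) @ H0 ⇒ s:=3
H0 returns (0, 3)
H1 returns ((0, 3), ())
H2 returns [((0, 3), ())]
= [((0, 3), ())]

Answer: [((0, 3), ())]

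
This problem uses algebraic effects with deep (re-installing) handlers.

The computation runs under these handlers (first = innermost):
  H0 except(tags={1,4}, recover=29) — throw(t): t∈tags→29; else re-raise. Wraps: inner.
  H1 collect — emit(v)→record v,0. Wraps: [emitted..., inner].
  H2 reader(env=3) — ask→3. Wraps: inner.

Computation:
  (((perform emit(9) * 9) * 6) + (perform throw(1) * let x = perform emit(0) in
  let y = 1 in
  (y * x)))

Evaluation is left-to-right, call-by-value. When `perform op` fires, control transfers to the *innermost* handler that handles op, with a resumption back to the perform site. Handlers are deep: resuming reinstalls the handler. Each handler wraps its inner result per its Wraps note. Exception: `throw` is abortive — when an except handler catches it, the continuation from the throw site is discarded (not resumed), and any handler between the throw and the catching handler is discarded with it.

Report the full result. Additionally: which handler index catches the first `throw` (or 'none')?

Evaluation trace:
emit(9) @ H1 ⇒ out+=9
throw(1) @ H0 caught ⇒ 29
H1 returns [9, 29]
H2 returns [9, 29]
= [9, 29]

Answer: [9, 29] ; first throw caught by: H0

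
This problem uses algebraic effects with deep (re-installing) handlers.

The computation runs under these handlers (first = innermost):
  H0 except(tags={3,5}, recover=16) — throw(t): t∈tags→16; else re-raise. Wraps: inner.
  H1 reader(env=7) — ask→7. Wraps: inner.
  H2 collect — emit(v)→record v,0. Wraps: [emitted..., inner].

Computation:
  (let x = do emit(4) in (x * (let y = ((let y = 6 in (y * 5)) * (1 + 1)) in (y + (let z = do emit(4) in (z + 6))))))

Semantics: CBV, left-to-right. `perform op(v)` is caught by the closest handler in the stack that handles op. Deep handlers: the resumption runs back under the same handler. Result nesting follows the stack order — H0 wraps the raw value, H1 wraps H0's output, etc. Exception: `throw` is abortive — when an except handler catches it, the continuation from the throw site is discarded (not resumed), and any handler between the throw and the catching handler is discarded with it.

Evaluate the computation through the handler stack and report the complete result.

Step-by-step:
emit(4) @ H2 ⇒ out+=4
emit(4) @ H2 ⇒ out+=4
H0 returns 0
H1 returns 0
H2 returns [4, 4, 0]
= [4, 4, 0]

Answer: [4, 4, 0]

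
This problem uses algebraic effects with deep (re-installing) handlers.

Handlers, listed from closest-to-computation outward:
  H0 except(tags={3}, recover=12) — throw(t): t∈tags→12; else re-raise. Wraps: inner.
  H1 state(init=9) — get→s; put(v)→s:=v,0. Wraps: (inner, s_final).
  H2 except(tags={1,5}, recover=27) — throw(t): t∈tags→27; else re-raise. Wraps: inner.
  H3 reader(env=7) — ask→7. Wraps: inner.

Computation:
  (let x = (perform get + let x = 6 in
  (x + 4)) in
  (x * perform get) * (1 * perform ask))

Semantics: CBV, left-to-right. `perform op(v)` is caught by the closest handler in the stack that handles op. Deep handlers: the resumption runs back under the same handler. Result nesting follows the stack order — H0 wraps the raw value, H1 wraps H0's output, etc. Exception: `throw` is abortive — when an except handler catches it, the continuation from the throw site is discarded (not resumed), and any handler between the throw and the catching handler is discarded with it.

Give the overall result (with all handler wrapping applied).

Step-by-step:
get @ H1 ⇒ 9
get @ H1 ⇒ 9
ask @ H3 ⇒ 7
H0 returns 1197
H1 returns (1197, 9)
H2 returns (1197, 9)
H3 returns (1197, 9)
= (1197, 9)

Answer: (1197, 9)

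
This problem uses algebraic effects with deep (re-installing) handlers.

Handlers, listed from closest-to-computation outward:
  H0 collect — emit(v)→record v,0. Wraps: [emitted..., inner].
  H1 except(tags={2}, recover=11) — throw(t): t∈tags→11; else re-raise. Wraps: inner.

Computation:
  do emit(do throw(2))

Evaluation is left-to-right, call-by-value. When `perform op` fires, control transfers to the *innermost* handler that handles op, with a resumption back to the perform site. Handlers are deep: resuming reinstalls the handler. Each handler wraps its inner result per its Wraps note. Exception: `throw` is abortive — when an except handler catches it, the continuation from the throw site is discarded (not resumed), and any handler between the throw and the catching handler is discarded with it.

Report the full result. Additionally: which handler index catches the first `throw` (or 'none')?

Answer: 11 ; first throw caught by: H1

Working:
throw(2) @ H1 caught ⇒ 11
= 11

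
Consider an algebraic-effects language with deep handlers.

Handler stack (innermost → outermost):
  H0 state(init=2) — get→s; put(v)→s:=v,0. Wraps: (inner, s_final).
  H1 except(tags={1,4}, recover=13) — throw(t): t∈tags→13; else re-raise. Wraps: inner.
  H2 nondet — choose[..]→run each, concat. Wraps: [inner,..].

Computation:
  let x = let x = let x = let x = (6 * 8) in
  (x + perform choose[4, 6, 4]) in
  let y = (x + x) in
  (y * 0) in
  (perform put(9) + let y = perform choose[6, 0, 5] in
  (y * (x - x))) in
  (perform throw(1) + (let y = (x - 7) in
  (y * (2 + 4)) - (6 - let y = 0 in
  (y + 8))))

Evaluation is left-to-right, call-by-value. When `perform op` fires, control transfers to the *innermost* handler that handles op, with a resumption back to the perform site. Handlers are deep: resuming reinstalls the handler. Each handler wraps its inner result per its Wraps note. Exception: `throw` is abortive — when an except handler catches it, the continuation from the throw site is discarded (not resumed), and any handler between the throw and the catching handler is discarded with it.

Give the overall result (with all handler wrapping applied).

Working:
choose[4, 6, 4] @ H2
  branch[0] choose=4:
    put(9) @ H0 ⇒ s:=9
    choose[6, 0, 5] @ H2
      branch[0] choose=6:
        throw(1) @ H1 caught ⇒ 13
        H2 returns [13]
      branch[1] choose=0:
        throw(1) @ H1 caught ⇒ 13
        H2 returns [13]
      branch[2] choose=5:
        throw(1) @ H1 caught ⇒ 13
        H2 returns [13]
  branch[1] choose=6:
    put(9) @ H0 ⇒ s:=9
    choose[6, 0, 5] @ H2
      branch[0] choose=6:
        throw(1) @ H1 caught ⇒ 13
        H2 returns [13]
      branch[1] choose=0:
        throw(1) @ H1 caught ⇒ 13
        H2 returns [13]
      branch[2] choose=5:
        throw(1) @ H1 caught ⇒ 13
        H2 returns [13]
  branch[2] choose=4:
    put(9) @ H0 ⇒ s:=9
    choose[6, 0, 5] @ H2
      branch[0] choose=6:
        throw(1) @ H1 caught ⇒ 13
        H2 returns [13]
      branch[1] choose=0:
        throw(1) @ H1 caught ⇒ 13
        H2 returns [13]
      branch[2] choose=5:
        throw(1) @ H1 caught ⇒ 13
        H2 returns [13]
= [13, 13, 13, 13, 13, 13, 13, 13, 13]

Answer: [13, 13, 13, 13, 13, 13, 13, 13, 13]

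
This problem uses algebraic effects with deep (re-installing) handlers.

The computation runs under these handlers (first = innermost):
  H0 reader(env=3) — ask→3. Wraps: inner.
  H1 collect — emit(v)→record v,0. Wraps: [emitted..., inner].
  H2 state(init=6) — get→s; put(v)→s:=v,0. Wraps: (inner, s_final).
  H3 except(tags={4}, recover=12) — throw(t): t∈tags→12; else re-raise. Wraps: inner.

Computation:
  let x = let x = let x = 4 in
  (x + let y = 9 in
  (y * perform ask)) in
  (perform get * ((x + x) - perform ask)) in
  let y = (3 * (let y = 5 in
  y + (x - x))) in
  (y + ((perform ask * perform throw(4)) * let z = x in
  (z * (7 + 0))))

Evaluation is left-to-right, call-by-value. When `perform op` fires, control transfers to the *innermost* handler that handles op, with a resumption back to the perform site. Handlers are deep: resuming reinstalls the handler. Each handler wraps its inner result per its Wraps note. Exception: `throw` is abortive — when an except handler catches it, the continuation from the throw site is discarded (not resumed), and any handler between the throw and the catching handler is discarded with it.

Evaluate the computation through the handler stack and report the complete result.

Answer: 12

Working:
ask @ H0 ⇒ 3
get @ H2 ⇒ 6
ask @ H0 ⇒ 3
ask @ H0 ⇒ 3
throw(4) @ H3 caught ⇒ 12
= 12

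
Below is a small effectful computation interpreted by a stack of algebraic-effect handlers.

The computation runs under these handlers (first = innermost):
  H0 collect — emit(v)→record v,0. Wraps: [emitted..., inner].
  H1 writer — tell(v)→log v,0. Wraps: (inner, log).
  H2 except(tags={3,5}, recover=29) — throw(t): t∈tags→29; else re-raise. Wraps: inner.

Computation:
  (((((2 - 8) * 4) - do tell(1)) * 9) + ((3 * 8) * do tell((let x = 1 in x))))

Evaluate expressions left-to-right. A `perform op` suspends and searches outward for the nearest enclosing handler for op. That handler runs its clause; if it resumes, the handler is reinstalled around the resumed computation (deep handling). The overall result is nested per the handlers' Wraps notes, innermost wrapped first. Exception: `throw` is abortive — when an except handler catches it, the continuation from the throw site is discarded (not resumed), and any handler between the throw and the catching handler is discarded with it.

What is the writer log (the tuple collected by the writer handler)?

Working:
tell(1) @ H1 ⇒ log+=1
tell(1) @ H1 ⇒ log+=1
H0 returns [-216]
H1 returns ([-216], (1, 1))
H2 returns ([-216], (1, 1))
= ([-216], (1, 1))

Answer: (1, 1)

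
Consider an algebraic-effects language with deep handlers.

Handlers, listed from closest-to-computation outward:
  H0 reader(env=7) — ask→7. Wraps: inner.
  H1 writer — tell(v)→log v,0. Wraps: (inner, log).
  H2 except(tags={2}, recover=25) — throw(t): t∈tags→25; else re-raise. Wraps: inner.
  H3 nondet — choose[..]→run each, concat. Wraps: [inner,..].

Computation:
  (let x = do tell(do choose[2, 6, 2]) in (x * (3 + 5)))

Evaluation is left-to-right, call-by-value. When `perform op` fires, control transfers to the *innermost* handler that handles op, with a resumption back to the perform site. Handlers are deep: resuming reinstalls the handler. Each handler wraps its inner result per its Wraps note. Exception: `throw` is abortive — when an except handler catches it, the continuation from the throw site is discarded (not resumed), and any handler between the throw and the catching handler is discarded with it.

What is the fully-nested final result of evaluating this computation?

Answer: [(0, (2)), (0, (6)), (0, (2))]

Working:
choose[2, 6, 2] @ H3
  branch[0] choose=2:
    tell(2) @ H1 ⇒ log+=2
    H0 returns 0
    H1 returns (0, (2))
    H2 returns (0, (2))
    H3 returns [(0, (2))]
  branch[1] choose=6:
    tell(6) @ H1 ⇒ log+=6
    H0 returns 0
    H1 returns (0, (6))
    H2 returns (0, (6))
    H3 returns [(0, (6))]
  branch[2] choose=2:
    tell(2) @ H1 ⇒ log+=2
    H0 returns 0
    H1 returns (0, (2))
    H2 returns (0, (2))
    H3 returns [(0, (2))]
= [(0, (2)), (0, (6)), (0, (2))]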